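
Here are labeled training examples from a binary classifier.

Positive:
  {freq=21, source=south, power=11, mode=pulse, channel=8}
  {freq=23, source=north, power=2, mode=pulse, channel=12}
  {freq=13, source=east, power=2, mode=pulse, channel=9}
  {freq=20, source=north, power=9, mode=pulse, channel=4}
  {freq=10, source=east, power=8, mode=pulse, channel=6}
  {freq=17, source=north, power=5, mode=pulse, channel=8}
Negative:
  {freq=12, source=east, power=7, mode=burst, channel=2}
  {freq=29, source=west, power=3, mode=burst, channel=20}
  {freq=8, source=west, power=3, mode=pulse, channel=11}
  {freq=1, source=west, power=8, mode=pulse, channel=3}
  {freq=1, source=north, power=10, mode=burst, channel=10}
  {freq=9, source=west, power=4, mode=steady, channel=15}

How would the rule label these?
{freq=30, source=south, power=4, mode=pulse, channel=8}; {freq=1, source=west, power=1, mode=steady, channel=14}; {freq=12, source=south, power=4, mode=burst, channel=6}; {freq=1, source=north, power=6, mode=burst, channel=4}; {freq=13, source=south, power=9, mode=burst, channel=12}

Positive, Negative, Negative, Negative, Negative

The classifier is using: mode is pulse AND freq ≥ 9.
{freq=30, source=south, power=4, mode=pulse, channel=8}: mode is pulse, freq = 30 — has this property, so Positive.
{freq=1, source=west, power=1, mode=steady, channel=14}: mode is steady, freq = 1 — doesn't match, so Negative.
{freq=12, source=south, power=4, mode=burst, channel=6}: mode is burst, freq = 12 — doesn't match, so Negative.
{freq=1, source=north, power=6, mode=burst, channel=4}: mode is burst, freq = 1 — doesn't match, so Negative.
{freq=13, source=south, power=9, mode=burst, channel=12}: mode is burst, freq = 13 — doesn't match, so Negative.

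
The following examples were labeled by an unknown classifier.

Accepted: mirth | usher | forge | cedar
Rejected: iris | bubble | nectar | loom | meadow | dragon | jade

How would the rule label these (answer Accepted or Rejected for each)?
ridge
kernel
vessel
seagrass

The pattern is that an item is 'Accepted' exactly when: odd length.
ridge: length 5, checks out → Accepted. kernel: length 6, doesn't qualify → Rejected. vessel: length 6, doesn't qualify → Rejected. seagrass: length 8, doesn't qualify → Rejected.

Accepted, Rejected, Rejected, Rejected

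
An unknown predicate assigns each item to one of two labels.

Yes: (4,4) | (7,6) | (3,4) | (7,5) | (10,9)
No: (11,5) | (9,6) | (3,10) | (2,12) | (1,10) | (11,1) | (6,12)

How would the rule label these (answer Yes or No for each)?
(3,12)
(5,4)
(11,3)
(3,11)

No, Yes, No, No

The common property of the 'Yes' items is: |first − second| ≤ 2. No 'No' item has it.
No: (3,12), since |3−12| = 9.
Yes: (5,4), since |5−4| = 1.
No: (11,3), since |11−3| = 8.
No: (3,11), since |3−11| = 8.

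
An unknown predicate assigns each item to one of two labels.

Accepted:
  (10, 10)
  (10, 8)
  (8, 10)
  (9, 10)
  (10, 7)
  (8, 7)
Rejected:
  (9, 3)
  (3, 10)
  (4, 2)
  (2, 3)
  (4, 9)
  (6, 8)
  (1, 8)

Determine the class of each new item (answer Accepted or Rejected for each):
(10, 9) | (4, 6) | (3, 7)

The pattern is that an item is 'Accepted' exactly when: sum ≥ 15.
(10, 9): Accepted (10+9 = 19). (4, 6): Rejected (4+6 = 10). (3, 7): Rejected (3+7 = 10).

Accepted, Rejected, Rejected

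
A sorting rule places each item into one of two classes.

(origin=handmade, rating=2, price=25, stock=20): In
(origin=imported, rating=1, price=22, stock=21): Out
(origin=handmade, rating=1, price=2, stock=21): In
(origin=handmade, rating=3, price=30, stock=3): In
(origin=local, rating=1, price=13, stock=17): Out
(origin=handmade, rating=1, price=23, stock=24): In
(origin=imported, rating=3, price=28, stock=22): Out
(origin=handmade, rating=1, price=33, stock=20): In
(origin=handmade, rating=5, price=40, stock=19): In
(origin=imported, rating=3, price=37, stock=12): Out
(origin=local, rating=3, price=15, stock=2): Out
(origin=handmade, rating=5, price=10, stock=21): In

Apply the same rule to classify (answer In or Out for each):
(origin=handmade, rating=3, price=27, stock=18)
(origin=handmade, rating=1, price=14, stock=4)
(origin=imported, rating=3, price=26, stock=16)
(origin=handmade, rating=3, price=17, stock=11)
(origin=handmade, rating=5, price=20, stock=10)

'In' ⟺ origin is handmade.

In, In, Out, In, In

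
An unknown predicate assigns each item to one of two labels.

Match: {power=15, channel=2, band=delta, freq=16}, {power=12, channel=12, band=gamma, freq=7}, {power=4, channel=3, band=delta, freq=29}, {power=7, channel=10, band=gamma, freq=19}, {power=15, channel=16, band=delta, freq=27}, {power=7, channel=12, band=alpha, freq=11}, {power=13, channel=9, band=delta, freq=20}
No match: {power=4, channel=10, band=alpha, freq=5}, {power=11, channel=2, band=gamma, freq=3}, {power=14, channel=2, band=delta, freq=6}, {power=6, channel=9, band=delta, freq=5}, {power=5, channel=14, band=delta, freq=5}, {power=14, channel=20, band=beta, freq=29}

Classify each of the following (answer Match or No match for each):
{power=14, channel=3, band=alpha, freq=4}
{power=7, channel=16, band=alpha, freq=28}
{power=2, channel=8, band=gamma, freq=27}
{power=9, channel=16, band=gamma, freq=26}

No match, Match, Match, Match

The common property of the 'Match' items is: channel ≤ 16 AND freq ≥ 7. No 'No match' item has it.
{power=14, channel=3, band=alpha, freq=4} — channel = 3, freq = 4, hence No match.
{power=7, channel=16, band=alpha, freq=28} — channel = 16, freq = 28, hence Match.
{power=2, channel=8, band=gamma, freq=27} — channel = 8, freq = 27, hence Match.
{power=9, channel=16, band=gamma, freq=26} — channel = 16, freq = 26, hence Match.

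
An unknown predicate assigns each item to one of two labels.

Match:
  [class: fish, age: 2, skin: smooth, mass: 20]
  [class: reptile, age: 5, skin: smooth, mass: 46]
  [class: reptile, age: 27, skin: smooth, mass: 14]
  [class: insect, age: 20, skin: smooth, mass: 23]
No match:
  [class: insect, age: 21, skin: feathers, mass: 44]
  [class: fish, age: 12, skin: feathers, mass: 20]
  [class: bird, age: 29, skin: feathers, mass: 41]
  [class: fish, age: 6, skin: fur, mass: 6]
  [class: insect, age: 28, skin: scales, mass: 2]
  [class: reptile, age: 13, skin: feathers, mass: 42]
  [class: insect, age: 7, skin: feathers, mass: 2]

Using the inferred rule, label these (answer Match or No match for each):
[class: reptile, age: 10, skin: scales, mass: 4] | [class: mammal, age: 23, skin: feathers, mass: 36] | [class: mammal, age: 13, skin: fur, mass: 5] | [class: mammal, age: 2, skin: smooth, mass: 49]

The rule appears to be: skin is smooth.
[class: reptile, age: 10, skin: scales, mass: 4]: skin is scales, doesn't match → No match. [class: mammal, age: 23, skin: feathers, mass: 36]: skin is feathers, doesn't match → No match. [class: mammal, age: 13, skin: fur, mass: 5]: skin is fur, doesn't match → No match. [class: mammal, age: 2, skin: smooth, mass: 49]: skin is smooth, has this property → Match.

No match, No match, No match, Match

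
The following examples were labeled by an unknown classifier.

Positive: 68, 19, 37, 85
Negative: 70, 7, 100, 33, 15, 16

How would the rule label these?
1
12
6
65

Negative, Negative, Negative, Positive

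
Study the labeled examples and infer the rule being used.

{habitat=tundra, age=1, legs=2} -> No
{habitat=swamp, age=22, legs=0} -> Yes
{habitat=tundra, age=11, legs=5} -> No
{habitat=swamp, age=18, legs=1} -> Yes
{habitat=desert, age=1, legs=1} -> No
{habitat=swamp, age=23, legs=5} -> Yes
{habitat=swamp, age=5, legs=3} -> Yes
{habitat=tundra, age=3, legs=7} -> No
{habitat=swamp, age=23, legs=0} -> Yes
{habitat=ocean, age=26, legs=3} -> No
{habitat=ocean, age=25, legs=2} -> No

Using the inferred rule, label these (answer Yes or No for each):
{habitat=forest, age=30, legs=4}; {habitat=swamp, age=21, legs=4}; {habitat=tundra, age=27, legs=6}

No, Yes, No

The pattern is that an item is 'Yes' exactly when: habitat is swamp.
{habitat=forest, age=30, legs=4}: habitat is forest, doesn't qualify → No.
{habitat=swamp, age=21, legs=4}: habitat is swamp, meets the rule → Yes.
{habitat=tundra, age=27, legs=6}: habitat is tundra, doesn't qualify → No.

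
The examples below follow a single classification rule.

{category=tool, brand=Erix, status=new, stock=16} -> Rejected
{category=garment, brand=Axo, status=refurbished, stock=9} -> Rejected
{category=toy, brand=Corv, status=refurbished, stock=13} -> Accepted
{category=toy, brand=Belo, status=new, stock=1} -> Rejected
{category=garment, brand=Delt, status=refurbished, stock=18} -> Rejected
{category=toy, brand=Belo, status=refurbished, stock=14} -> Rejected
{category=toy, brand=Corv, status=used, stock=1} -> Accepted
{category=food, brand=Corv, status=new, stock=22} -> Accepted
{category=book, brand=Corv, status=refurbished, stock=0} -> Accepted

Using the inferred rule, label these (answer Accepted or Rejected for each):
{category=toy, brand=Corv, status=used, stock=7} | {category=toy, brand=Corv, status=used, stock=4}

Accepted, Accepted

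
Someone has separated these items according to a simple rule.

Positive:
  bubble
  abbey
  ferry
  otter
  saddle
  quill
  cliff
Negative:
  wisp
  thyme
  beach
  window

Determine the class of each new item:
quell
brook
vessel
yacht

The rule appears to be: has a double letter.
quell: 'll' doubled — passes, so Positive. brook: 'oo' doubled — passes, so Positive. vessel: 'ss' doubled — passes, so Positive. yacht: no doubled letter — fails this test, so Negative.

Positive, Positive, Positive, Negative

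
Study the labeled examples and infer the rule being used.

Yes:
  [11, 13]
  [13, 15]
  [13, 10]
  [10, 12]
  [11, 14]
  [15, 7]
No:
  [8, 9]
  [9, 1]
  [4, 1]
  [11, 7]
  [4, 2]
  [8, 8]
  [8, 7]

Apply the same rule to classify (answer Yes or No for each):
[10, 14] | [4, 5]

Yes, No

The common property of the 'Yes' items is: sum ≥ 22. No 'No' item has it.
[10, 14]: Yes (10+14 = 24). [4, 5]: No (4+5 = 9).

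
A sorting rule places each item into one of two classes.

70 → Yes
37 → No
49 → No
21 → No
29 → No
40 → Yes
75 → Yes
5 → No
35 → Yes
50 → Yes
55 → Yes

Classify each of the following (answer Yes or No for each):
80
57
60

The rule appears to be: multiple of 5 AND at least 21.
80 — 80 = 5·16, 80 ≥ 21, hence Yes.
57 — 57 = 5·11 + 2, 57 ≥ 21, hence No.
60 — 60 = 5·12, 60 ≥ 21, hence Yes.

Yes, No, Yes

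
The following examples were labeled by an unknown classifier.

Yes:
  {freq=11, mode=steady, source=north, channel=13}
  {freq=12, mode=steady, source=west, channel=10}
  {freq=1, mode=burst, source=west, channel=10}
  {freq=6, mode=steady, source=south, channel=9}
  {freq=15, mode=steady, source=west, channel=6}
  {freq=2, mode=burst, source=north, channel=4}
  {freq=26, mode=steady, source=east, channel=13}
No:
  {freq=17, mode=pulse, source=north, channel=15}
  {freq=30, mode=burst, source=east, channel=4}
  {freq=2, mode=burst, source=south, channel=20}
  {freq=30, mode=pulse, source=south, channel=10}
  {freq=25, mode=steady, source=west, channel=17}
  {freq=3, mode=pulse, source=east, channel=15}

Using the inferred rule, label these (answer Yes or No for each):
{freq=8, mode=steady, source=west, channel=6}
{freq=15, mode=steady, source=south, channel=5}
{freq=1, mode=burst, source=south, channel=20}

One predicate separates the groups cleanly: freq ≤ 26 AND channel ≤ 13.

Yes, Yes, No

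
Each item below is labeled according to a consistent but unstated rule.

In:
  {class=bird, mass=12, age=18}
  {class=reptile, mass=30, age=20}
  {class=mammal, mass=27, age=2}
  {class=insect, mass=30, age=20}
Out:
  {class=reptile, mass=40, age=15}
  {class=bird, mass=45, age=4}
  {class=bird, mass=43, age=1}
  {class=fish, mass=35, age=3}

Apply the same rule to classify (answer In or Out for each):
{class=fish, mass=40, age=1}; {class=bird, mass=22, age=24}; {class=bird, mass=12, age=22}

Out, In, In

The simplest hypothesis consistent with all the labels is: mass ≤ 30.
{class=fish, mass=40, age=1}: Out (mass = 40).
{class=bird, mass=22, age=24}: In (mass = 22).
{class=bird, mass=12, age=22}: In (mass = 12).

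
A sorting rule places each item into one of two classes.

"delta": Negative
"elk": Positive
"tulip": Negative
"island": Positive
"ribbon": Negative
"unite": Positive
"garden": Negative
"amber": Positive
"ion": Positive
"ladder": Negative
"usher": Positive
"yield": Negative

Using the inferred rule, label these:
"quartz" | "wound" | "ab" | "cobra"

Negative, Negative, Positive, Negative

Comparing the two groups points to one rule — starts with a vowel.
Negative: "quartz", since starts with 'q'.
Negative: "wound", since starts with 'w'.
Positive: "ab", since starts with 'a'.
Negative: "cobra", since starts with 'c'.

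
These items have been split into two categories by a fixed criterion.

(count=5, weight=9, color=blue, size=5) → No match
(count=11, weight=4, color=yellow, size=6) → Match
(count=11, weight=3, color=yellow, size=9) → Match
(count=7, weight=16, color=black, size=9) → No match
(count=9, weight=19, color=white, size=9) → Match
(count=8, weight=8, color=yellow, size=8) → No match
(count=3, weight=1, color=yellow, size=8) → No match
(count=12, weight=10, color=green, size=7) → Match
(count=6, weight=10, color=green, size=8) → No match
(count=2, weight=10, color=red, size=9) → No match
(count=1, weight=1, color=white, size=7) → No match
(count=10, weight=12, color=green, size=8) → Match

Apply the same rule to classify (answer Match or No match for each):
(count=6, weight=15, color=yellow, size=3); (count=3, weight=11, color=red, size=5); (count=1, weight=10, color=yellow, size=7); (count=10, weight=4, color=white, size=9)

No match, No match, No match, Match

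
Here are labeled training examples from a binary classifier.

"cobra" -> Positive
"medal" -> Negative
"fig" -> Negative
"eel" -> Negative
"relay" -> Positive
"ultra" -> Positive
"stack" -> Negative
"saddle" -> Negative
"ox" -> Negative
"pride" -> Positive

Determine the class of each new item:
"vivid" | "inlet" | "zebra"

Negative, Negative, Positive

'Positive' ⟺ contains 'r'.
"vivid" → no 'r' → Negative. "inlet" → no 'r' → Negative. "zebra" → has 'r' → Positive.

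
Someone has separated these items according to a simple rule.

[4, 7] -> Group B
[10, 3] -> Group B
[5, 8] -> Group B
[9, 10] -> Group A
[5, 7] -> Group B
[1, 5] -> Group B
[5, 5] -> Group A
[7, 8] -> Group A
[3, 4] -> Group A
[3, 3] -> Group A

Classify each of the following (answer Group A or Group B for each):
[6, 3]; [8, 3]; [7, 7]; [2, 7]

One predicate separates the groups cleanly: |first − second| ≤ 1.

Group B, Group B, Group A, Group B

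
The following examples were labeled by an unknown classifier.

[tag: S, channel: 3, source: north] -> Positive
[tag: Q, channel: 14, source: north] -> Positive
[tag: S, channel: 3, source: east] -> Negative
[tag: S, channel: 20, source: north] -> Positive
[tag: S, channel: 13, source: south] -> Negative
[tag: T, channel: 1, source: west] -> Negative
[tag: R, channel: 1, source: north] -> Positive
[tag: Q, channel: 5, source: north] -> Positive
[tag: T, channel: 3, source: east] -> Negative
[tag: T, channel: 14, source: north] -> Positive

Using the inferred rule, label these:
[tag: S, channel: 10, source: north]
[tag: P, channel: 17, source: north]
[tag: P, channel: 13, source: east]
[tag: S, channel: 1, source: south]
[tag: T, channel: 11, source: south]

Positive, Positive, Negative, Negative, Negative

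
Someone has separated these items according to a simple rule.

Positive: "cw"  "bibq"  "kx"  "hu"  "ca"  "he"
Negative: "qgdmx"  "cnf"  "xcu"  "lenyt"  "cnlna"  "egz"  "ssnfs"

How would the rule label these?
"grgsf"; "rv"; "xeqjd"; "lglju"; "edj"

The simplest hypothesis consistent with all the labels is: even length.
Negative: "grgsf", since length 5. Positive: "rv", since length 2. Negative: "xeqjd", since length 5. Negative: "lglju", since length 5. Negative: "edj", since length 3.

Negative, Positive, Negative, Negative, Negative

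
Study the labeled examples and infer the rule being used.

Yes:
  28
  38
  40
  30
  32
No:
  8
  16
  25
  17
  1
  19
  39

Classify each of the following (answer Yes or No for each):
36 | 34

Yes, Yes

The distinguishing property — even AND at least 17 — holds for all the 'Yes' cases and none of the 'No' cases.
36: 36 is even, 36 ≥ 17 — fits, so Yes.
34: 34 is even, 34 ≥ 17 — fits, so Yes.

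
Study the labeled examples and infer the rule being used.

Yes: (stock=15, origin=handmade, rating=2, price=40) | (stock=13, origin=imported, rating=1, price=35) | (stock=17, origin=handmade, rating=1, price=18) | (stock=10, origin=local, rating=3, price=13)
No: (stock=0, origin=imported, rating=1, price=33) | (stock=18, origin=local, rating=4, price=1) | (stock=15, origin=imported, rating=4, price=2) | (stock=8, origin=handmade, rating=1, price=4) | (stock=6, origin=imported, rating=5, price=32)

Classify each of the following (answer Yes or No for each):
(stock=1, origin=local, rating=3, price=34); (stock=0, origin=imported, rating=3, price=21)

The pattern is that an item is 'Yes' exactly when: stock ≥ 10 AND price ≥ 4.
(stock=1, origin=local, rating=3, price=34): stock = 1, price = 34, lacks this property → No.
(stock=0, origin=imported, rating=3, price=21): stock = 0, price = 21, lacks this property → No.

No, No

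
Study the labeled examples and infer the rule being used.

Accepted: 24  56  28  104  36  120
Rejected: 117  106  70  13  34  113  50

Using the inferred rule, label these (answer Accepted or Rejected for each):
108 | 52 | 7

Accepted, Accepted, Rejected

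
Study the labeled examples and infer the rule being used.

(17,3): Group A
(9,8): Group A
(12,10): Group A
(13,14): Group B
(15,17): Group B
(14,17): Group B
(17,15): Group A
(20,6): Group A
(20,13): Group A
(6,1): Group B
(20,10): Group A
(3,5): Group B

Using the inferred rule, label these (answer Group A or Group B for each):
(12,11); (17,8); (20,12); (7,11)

Group A, Group A, Group A, Group B

All 'Group A' examples share one property — first > second AND sum ≥ 8 — and every 'Group B' example lacks it.
(12,11) — 12 > 11, 12+11 = 23, hence Group A.
(17,8) — 17 > 8, 17+8 = 25, hence Group A.
(20,12) — 20 > 12, 20+12 = 32, hence Group A.
(7,11) — 7 < 11, 7+11 = 18, hence Group B.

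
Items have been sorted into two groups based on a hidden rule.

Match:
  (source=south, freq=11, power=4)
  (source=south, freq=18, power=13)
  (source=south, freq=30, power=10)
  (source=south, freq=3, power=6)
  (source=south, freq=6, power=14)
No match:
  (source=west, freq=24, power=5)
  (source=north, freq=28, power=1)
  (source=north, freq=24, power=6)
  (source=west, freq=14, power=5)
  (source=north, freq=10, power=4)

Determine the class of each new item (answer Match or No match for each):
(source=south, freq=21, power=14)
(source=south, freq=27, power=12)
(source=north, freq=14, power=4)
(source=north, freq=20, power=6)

Match, Match, No match, No match

Comparing the two groups points to one rule — source is south.
(source=south, freq=21, power=14) — source is south, hence Match.
(source=south, freq=27, power=12) — source is south, hence Match.
(source=north, freq=14, power=4) — source is north, hence No match.
(source=north, freq=20, power=6) — source is north, hence No match.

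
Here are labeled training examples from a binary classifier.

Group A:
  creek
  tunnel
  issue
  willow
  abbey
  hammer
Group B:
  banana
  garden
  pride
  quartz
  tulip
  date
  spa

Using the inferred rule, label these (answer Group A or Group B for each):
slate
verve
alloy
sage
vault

The pattern is that an item is 'Group A' exactly when: has a double letter.
slate: Group B (no doubled letter).
verve: Group B (no doubled letter).
alloy: Group A ('ll' doubled).
sage: Group B (no doubled letter).
vault: Group B (no doubled letter).

Group B, Group B, Group A, Group B, Group B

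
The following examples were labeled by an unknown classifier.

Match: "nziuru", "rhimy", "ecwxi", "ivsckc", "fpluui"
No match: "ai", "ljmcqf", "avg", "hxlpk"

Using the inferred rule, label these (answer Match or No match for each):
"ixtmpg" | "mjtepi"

Match, Match

The classifier is using: length ≥ 3 AND contains 'i'.
"ixtmpg" → length 6, has 'i' → Match.
"mjtepi" → length 6, has 'i' → Match.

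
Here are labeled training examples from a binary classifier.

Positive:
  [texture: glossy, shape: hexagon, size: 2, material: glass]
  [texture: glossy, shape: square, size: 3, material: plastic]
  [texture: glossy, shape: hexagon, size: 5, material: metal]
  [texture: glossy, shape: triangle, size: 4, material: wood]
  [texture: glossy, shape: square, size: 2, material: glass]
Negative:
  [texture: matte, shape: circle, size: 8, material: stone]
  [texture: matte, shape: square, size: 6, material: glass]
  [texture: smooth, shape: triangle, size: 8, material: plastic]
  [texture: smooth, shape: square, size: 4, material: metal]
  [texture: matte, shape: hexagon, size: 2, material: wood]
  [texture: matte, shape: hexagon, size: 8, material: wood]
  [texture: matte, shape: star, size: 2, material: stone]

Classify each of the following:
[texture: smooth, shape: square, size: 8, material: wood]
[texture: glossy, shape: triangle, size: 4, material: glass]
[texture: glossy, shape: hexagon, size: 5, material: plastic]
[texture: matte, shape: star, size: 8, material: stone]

Negative, Positive, Positive, Negative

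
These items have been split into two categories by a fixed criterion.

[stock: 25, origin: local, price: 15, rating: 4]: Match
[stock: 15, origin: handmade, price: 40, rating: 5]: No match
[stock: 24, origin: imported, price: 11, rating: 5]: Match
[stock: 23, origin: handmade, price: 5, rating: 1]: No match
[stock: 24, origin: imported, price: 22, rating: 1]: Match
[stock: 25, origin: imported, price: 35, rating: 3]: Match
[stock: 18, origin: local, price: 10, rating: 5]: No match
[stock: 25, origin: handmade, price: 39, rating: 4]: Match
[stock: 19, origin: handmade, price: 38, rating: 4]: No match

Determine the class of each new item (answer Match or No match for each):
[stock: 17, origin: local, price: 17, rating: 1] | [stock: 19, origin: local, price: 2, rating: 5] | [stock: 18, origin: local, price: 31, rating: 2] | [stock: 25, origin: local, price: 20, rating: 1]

All 'Match' examples share one property — stock ≥ 24 — and every 'No match' example lacks it.
[stock: 17, origin: local, price: 17, rating: 1]: No match (stock = 17).
[stock: 19, origin: local, price: 2, rating: 5]: No match (stock = 19).
[stock: 18, origin: local, price: 31, rating: 2]: No match (stock = 18).
[stock: 25, origin: local, price: 20, rating: 1]: Match (stock = 25).

No match, No match, No match, Match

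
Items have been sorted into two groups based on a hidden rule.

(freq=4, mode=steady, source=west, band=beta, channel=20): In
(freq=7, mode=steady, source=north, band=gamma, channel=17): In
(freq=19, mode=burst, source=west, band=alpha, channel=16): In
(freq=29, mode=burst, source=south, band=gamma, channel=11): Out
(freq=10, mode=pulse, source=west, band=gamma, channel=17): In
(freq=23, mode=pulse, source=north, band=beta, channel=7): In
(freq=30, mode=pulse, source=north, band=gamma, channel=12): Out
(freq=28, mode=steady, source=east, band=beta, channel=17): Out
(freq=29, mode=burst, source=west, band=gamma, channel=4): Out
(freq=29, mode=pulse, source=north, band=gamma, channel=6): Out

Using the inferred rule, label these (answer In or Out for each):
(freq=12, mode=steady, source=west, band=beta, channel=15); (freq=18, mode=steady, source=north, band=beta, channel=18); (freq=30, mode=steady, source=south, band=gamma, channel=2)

In, In, Out

A rule that fits every label: freq ≤ 23 — true of each 'In' example, false of each 'Out' one.
(freq=12, mode=steady, source=west, band=beta, channel=15): freq = 12 — checks out, so In. (freq=18, mode=steady, source=north, band=beta, channel=18): freq = 18 — checks out, so In. (freq=30, mode=steady, source=south, band=gamma, channel=2): freq = 30 — does not fit, so Out.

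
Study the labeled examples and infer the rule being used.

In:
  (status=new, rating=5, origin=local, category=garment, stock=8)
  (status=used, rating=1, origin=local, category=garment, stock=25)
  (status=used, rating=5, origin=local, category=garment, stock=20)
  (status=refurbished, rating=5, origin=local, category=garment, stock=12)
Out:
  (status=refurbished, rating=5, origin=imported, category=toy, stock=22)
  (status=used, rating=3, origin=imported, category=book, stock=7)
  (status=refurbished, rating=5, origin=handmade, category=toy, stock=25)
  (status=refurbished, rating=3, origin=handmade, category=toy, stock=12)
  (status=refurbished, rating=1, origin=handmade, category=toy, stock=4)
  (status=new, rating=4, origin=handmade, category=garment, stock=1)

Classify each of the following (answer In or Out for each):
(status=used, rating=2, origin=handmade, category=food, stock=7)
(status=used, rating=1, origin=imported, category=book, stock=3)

One predicate separates the groups cleanly: origin is local.
(status=used, rating=2, origin=handmade, category=food, stock=7): Out (origin is handmade). (status=used, rating=1, origin=imported, category=book, stock=3): Out (origin is imported).

Out, Out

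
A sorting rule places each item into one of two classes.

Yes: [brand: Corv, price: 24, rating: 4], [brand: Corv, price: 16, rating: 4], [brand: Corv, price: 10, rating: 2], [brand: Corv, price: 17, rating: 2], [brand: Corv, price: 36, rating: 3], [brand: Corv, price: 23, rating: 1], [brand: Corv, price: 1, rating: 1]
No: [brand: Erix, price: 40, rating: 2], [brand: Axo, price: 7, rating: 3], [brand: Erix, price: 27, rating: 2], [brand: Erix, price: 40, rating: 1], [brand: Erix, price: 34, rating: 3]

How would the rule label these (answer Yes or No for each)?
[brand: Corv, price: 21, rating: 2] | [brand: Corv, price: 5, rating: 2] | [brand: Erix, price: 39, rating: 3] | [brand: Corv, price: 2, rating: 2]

One predicate separates the groups cleanly: brand is Corv.

Yes, Yes, No, Yes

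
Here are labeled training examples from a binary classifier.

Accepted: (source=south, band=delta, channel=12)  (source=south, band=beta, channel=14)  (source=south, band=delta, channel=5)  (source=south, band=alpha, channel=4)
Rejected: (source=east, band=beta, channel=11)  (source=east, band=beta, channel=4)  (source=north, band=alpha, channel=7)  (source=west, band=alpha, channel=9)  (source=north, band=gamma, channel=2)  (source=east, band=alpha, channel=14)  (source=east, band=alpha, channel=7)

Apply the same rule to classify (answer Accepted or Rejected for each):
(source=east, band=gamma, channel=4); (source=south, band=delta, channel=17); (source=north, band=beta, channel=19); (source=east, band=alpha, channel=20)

Rejected, Accepted, Rejected, Rejected

The simplest hypothesis consistent with all the labels is: source is south.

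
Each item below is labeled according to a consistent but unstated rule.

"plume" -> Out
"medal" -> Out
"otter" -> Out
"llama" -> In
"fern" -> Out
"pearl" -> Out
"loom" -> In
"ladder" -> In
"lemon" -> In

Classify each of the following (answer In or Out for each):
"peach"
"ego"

Out, Out

The common property of the 'In' items is: starts with 'l'. No 'Out' item has it.
"peach": starts with 'p' — lacks this property, so Out. "ego": starts with 'e' — lacks this property, so Out.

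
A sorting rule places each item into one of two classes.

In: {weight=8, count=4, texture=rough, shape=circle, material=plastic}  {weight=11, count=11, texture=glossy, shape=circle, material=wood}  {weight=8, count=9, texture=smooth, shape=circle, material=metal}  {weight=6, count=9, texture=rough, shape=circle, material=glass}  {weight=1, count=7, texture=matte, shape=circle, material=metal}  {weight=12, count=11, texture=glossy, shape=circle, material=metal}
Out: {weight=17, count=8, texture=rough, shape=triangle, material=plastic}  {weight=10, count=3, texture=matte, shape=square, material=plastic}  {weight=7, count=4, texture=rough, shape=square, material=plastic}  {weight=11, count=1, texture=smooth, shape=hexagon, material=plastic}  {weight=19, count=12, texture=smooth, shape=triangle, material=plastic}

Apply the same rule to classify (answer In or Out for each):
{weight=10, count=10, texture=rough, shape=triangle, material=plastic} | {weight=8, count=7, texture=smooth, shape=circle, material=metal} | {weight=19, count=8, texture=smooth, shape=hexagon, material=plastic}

Out, In, Out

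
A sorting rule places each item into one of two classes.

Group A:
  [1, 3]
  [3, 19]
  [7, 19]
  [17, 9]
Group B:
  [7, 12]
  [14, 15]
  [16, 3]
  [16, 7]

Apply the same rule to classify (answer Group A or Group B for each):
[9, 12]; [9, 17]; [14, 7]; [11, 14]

The common property of the 'Group A' items is: sum is even. No 'Group B' item has it.
[9, 12]: 9+12 = 21, lacks this property → Group B.
[9, 17]: 9+17 = 26, satisfies this → Group A.
[14, 7]: 14+7 = 21, lacks this property → Group B.
[11, 14]: 11+14 = 25, lacks this property → Group B.

Group B, Group A, Group B, Group B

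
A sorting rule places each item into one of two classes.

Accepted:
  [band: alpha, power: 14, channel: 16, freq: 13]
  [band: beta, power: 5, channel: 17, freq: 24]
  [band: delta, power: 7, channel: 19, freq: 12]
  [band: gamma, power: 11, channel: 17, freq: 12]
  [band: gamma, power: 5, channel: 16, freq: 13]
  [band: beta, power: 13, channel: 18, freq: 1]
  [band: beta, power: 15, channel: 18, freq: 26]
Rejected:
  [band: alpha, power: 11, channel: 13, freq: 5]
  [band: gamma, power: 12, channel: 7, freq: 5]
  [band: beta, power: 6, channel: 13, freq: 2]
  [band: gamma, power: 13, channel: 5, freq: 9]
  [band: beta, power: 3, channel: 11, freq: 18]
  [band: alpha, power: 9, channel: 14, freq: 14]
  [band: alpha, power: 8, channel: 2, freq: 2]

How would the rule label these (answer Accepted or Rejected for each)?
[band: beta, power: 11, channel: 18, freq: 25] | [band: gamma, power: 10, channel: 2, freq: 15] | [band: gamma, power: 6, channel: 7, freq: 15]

A rule that fits every label: channel ≥ 16 — true of each 'Accepted' example, false of each 'Rejected' one.

Accepted, Rejected, Rejected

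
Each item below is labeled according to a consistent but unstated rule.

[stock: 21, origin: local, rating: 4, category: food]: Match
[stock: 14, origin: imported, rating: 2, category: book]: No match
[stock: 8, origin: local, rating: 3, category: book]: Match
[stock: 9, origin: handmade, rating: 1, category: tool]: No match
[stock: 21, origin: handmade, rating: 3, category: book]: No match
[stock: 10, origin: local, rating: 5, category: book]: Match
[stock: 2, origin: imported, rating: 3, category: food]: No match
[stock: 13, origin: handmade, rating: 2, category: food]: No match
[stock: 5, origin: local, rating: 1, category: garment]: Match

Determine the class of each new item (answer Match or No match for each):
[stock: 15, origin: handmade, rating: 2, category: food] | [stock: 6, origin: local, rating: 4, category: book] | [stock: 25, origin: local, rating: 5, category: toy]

No match, Match, Match

'Match' ⟺ origin is local.
[stock: 15, origin: handmade, rating: 2, category: food]: origin is handmade, fails the rule → No match.
[stock: 6, origin: local, rating: 4, category: book]: origin is local, satisfies this → Match.
[stock: 25, origin: local, rating: 5, category: toy]: origin is local, satisfies this → Match.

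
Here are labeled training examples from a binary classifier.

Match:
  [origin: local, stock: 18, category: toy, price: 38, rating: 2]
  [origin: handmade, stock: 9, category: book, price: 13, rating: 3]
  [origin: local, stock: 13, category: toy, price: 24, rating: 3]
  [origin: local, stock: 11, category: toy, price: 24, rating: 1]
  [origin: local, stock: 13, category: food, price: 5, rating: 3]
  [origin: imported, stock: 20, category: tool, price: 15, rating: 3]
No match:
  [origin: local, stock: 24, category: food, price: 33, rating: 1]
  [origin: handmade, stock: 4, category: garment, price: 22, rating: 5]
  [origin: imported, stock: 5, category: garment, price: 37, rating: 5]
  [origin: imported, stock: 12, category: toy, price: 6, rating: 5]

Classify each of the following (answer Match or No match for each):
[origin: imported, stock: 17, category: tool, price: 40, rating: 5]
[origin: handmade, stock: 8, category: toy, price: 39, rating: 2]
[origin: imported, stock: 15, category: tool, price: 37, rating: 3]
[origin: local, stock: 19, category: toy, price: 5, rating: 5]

The distinguishing property — stock ≤ 20 AND rating ≤ 3 — holds for all the 'Match' cases and none of the 'No match' cases.
[origin: imported, stock: 17, category: tool, price: 40, rating: 5]: stock = 17, rating = 5 — lacks this property, so No match. [origin: handmade, stock: 8, category: toy, price: 39, rating: 2]: stock = 8, rating = 2 — satisfies this, so Match. [origin: imported, stock: 15, category: tool, price: 37, rating: 3]: stock = 15, rating = 3 — satisfies this, so Match. [origin: local, stock: 19, category: toy, price: 5, rating: 5]: stock = 19, rating = 5 — lacks this property, so No match.

No match, Match, Match, No match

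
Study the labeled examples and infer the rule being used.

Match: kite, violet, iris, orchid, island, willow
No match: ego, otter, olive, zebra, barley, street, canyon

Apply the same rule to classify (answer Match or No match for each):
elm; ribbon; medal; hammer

No match, Match, No match, No match

Rule: even length AND contains 'i'. This holds for each 'Match' example and fails for each 'No match' one.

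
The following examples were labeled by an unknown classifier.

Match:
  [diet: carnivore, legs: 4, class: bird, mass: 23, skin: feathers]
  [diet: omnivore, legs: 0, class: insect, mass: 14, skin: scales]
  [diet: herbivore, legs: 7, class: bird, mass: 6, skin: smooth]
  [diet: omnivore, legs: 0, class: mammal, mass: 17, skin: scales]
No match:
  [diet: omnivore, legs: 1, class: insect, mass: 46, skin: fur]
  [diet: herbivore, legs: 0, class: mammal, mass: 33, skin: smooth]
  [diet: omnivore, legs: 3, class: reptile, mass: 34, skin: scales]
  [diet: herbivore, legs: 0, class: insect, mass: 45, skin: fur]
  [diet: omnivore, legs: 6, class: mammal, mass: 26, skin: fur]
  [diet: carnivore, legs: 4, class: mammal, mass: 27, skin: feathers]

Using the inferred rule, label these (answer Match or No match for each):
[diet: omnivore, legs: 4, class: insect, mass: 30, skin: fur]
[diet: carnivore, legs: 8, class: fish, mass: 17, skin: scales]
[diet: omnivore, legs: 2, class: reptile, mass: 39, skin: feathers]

'Match' ⟺ mass ≤ 23.
[diet: omnivore, legs: 4, class: insect, mass: 30, skin: fur]: mass = 30 — does not pass, so No match. [diet: carnivore, legs: 8, class: fish, mass: 17, skin: scales]: mass = 17 — fits, so Match. [diet: omnivore, legs: 2, class: reptile, mass: 39, skin: feathers]: mass = 39 — does not pass, so No match.

No match, Match, No match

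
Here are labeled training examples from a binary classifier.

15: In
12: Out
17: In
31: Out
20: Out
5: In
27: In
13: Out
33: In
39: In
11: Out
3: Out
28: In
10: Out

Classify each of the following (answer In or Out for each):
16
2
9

In, Out, In

Rule: digit sum ≥ 5. This holds for each 'In' example and fails for each 'Out' one.
16: digit sum 1+6 = 7 — satisfies this, so In.
2: digit sum 2 — does not fit, so Out.
9: digit sum 9 — satisfies this, so In.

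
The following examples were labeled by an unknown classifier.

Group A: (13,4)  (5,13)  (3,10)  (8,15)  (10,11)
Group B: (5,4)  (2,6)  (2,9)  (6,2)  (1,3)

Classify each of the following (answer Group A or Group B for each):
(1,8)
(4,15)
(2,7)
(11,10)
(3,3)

All 'Group A' examples share one property — sum ≥ 13 — and every 'Group B' example lacks it.
(1,8): 1+8 = 9, does not pass → Group B.
(4,15): 4+15 = 19, fits → Group A.
(2,7): 2+7 = 9, does not pass → Group B.
(11,10): 11+10 = 21, fits → Group A.
(3,3): 3+3 = 6, does not pass → Group B.

Group B, Group A, Group B, Group A, Group B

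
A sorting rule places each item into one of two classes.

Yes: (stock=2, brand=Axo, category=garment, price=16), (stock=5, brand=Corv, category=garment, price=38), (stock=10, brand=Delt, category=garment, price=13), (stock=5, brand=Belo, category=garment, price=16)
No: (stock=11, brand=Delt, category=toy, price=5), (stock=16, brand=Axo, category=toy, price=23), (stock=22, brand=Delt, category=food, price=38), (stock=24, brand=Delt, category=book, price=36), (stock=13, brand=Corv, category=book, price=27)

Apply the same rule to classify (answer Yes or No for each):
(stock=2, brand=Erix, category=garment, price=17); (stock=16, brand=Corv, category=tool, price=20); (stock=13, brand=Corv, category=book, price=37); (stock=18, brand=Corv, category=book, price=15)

A rule that fits every label: category is garment — true of each 'Yes' example, false of each 'No' one.
(stock=2, brand=Erix, category=garment, price=17): Yes (category is garment).
(stock=16, brand=Corv, category=tool, price=20): No (category is tool).
(stock=13, brand=Corv, category=book, price=37): No (category is book).
(stock=18, brand=Corv, category=book, price=15): No (category is book).

Yes, No, No, No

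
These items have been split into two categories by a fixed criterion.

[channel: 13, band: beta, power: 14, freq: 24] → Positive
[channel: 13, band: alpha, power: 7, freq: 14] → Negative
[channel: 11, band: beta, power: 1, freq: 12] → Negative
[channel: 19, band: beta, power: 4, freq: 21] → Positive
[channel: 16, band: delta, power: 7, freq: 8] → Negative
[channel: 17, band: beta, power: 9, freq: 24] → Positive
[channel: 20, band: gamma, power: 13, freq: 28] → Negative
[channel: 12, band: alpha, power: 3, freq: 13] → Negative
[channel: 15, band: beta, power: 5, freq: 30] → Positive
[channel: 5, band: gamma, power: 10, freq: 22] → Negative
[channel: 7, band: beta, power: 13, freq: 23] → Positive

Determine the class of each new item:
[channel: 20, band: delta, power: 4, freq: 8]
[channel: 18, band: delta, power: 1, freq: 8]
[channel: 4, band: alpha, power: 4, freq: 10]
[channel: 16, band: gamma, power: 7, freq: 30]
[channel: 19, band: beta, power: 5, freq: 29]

Negative, Negative, Negative, Negative, Positive

The pattern is that an item is 'Positive' exactly when: band is beta AND freq ≥ 13.
[channel: 20, band: delta, power: 4, freq: 8]: Negative (band is delta, freq = 8).
[channel: 18, band: delta, power: 1, freq: 8]: Negative (band is delta, freq = 8).
[channel: 4, band: alpha, power: 4, freq: 10]: Negative (band is alpha, freq = 10).
[channel: 16, band: gamma, power: 7, freq: 30]: Negative (band is gamma, freq = 30).
[channel: 19, band: beta, power: 5, freq: 29]: Positive (band is beta, freq = 29).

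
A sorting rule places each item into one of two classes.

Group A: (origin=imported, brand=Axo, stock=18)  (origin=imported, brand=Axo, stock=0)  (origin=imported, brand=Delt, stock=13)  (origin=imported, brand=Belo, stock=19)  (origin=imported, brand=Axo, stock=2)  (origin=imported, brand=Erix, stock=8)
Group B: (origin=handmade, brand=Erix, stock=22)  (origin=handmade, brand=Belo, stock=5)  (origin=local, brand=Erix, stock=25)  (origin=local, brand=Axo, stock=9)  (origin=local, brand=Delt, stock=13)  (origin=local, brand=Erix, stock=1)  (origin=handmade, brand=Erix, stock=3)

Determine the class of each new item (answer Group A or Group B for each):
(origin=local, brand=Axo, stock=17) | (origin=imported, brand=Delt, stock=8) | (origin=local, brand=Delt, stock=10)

The pattern is that an item is 'Group A' exactly when: origin is imported.
(origin=local, brand=Axo, stock=17) → origin is local → Group B.
(origin=imported, brand=Delt, stock=8) → origin is imported → Group A.
(origin=local, brand=Delt, stock=10) → origin is local → Group B.

Group B, Group A, Group B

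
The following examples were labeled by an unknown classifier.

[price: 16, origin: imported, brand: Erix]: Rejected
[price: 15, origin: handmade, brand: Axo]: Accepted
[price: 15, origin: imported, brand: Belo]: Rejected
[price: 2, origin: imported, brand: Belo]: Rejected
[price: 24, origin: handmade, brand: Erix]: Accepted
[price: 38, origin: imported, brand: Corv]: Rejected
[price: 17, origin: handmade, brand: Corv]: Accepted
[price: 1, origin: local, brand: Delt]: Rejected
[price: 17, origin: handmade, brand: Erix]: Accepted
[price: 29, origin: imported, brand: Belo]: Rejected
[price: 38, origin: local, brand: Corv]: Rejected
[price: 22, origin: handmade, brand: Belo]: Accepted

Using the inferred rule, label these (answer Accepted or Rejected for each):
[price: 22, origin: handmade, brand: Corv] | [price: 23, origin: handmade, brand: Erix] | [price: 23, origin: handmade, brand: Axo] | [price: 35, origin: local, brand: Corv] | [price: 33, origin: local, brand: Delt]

The simplest hypothesis consistent with all the labels is: origin is handmade.

Accepted, Accepted, Accepted, Rejected, Rejected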